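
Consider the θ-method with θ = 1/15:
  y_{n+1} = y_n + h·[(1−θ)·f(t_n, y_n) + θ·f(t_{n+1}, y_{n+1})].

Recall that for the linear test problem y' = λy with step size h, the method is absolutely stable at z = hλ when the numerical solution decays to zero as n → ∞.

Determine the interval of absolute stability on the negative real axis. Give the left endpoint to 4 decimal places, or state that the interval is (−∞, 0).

Set f=λy, z=hλ:
  y_{n+1} = y_n + z·[14/15·y_n + 1/15·y_{n+1}] ⇒ (1 − 1/15z)y_{n+1} = (1 + 14/15z)y_n
  so R(z) = (1 + 14/15z)/(1 − 1/15z).

Find x<0 with |R(x)|<1.
x=-0.57: |R|=0.4509
R=−1: 1+14/15x = −1+1/15x ⇒ -13/15x=2 ⇒ x=2/(-13/15)=-2.3077
Confirm numerically:
  x=-2.249: |R|=0.95577 <1
  x=-2.229: |R|=0.94062 <1
  x=-1.615: |R|=0.45802 <1
  x=-1.401: |R|=0.28132 <1
  x=-2.786: |R|=1.34960 >1
  x=-2.771: |R|=1.33892 >1
  x=-2.522: |R|=1.15900 >1
Stable set (-2.3077, 0).

(-2.3077, 0).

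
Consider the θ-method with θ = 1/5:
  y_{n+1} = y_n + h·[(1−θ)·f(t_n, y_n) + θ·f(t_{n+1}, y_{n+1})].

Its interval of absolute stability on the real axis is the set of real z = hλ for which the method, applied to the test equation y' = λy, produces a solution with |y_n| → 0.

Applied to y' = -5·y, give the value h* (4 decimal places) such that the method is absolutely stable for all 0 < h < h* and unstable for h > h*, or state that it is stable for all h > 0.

On y'=λy, z=hλ:
  y_{n+1} = y_n + z·[4/5·y_n + 1/5·y_{n+1}] ⇒ (1 − 1/5z)y_{n+1} = (1 + 4/5z)y_n
  R(z) = (1 + 4/5z)/(1 − 1/5z).

Find x<0 with |R(x)|<1.
x=-1: |R|=0.1667
R=−1: 1+4/5x = −1+1/5x ⇒ -3/5x=2 ⇒ x=2/(-3/5)=-3.3333
Confirm numerically:
  x=-2.879: |R|=0.82701 <1
  x=-2.628: |R|=0.72260 <1
  x=-1.590: |R|=0.20637 <1
  x=-3.611: |R|=1.09674 >1
  x=-3.578: |R|=1.08557 >1
So |R|<1 on (-3.3333, 0).

(-3.3333,0); λ=-5 ⇒ h* = (10/3)/5 = 0.6667.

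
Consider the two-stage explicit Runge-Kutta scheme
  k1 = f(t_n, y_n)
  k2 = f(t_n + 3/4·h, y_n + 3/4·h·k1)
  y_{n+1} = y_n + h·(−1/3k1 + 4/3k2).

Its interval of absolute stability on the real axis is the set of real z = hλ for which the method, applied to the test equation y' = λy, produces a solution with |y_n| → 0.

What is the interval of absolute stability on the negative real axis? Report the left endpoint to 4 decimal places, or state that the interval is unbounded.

z∈(-1.0000,0).

Test eqn y'=λy, z=hλ:
  k1=λy_n ⇒ h·k1=z·y_n;  k2=λ(1+3/4z)y_n ⇒ h·k2=z(1+3/4z)y_n
  y_{n+1}/y_n = 1 − 1/3z + 4/3z(1+3/4z) = 1 + z + z²
  so R(z) = 1 + z + z².

Solve |R(x)|<1 on ℝ⁻.
x=-0.52: |R|=0.7504
R=1: x+1x²=0 ⇒ x=−1=-1.0000; min R=1−1/(4·1)=0.7500>−1
Confirm numerically:
  x=-0.939: |R|=0.94272 <1
  x=-0.611: |R|=0.76232 <1
  x=-0.596: |R|=0.75922 <1
  x=-0.402: |R|=0.75960 <1
  x=-1.579: |R|=1.91424 >1
  x=-1.054: |R|=1.05692 >1
  x=-1.045: |R|=1.04702 >1
Stable set (-1.0000, 0).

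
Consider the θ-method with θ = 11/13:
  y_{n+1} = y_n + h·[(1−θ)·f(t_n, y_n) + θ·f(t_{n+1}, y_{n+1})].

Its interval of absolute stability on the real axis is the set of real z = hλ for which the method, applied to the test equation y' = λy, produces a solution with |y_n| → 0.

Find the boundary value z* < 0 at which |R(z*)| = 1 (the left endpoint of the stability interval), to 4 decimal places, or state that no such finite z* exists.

Set f=λy, z=hλ:
  y_{n+1} = y_n + z·[2/13·y_n + 11/13·y_{n+1}] ⇒ (1 − 11/13z)y_{n+1} = (1 + 2/13z)y_n
  so R(z) = (1 + 2/13z)/(1 − 11/13z).

Find x<0 with |R(x)|<1.
x=-0.35: |R|=0.7300
x=-2: |R|=0.2571
x=-10: |R|=0.0569
x=-100: |R|=0.1680
θ=11/13≥1/2 ⇒ |1+2/13x|<|1−11/13x| ∀x<0 ⇒ unbounded interval.

unbounded; (−∞, 0).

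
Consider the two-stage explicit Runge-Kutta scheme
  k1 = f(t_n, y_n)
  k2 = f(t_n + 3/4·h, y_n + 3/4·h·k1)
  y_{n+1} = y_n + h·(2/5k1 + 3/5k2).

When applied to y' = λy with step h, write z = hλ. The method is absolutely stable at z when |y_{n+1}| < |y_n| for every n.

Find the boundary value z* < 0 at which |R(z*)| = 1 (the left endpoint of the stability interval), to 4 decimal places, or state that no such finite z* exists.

On y'=λy, z=hλ:
  k1=λy_n ⇒ h·k1=z·y_n;  k2=λ(1+3/4z)y_n ⇒ h·k2=z(1+3/4z)y_n
  y_{n+1}/y_n = 1 + 2/5z + 3/5z(1+3/4z) = 1 + z + 9/20z²
  so R(z) = 1 + z + 9/20z².

Boundary: |R(x)|=1, x<0.
x=-0.94: |R|=0.4576
R=1: x+9/20x²=0 ⇒ x=−20/9=-2.2222; min R=1−1/(4·9/20)=0.4444>−1
Confirm numerically:
  x=-1.830: |R|=0.67701 <1
  x=-1.755: |R|=0.63101 <1
  x=-0.910: |R|=0.46264 <1
  x=-2.752: |R|=1.65608 >1
  x=-2.643: |R|=1.50045 >1
  x=-2.628: |R|=1.47987 >1
So |R|<1 on (-2.2222, 0).

left endpoint -2.2222.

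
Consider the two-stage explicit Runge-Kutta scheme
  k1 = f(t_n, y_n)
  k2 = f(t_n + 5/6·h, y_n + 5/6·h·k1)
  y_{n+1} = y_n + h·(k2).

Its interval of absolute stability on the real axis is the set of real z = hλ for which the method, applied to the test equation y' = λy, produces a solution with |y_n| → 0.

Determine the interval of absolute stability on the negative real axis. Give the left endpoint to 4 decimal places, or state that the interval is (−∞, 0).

With y'=λy (z=hλ):
  k1=λy_n ⇒ h·k1=z·y_n;  k2=λ(1+5/6z)y_n ⇒ h·k2=z(1+5/6z)y_n
  y_{n+1}/y_n = 1 + z(1+5/6z) = 1 + z + 5/6z²
  ⇒ R(z) = 1 + z + 5/6z².

Find x<0 with |R(x)|<1.
x=-0.64: |R|=0.7013
R=1: x+5/6x²=0 ⇒ x=−6/5=-1.2000; min R=1−1/(4·5/6)=0.7000>−1
Confirm numerically:
  x=-1.103: |R|=0.91084 <1
  x=-1.084: |R|=0.89521 <1
  x=-0.866: |R|=0.75896 <1
  x=-0.529: |R|=0.70420 <1
  x=-1.279: |R|=1.08420 >1
  x=-1.223: |R|=1.02344 >1
So |R|<1 on (-1.2000, 0).

z∈(-1.2000,0).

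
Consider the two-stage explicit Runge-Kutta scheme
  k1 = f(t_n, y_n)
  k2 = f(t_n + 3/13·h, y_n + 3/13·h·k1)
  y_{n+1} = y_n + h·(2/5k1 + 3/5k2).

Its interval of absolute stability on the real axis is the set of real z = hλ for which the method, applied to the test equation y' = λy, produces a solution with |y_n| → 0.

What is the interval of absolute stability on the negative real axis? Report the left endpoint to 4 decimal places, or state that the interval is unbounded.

On y'=λy, z=hλ:
  k1=λy_n ⇒ h·k1=z·y_n;  k2=λ(1+3/13z)y_n ⇒ h·k2=z(1+3/13z)y_n
  y_{n+1}/y_n = 1 + 2/5z + 3/5z(1+3/13z) = 1 + z + 9/65z²
  R(z) = 1 + z + 9/65z².

Need |R(x)|<1, x<0.
x=-0.92: |R|=0.1972
R=1: x+9/65x²=0 ⇒ x=−65/9=-7.2222; min R=1−1/(4·9/65)=-0.8056>−1
Confirm numerically:
  x=-6.428: |R|=0.29312 <1
  x=-3.433: |R|=0.80116 <1
  x=-3.380: |R|=0.79816 <1
  x=-7.785: |R|=1.60663 >1
  x=-7.775: |R|=1.59509 >1
  x=-7.570: |R|=1.36452 >1
So |R|<1 on (-7.2222, 0).

(-7.2222, 0).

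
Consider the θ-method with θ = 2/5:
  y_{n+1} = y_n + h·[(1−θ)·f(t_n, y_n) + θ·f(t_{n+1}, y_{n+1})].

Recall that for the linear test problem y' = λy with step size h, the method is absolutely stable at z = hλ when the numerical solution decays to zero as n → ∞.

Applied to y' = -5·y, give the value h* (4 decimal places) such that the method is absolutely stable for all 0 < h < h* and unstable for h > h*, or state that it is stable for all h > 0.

On y'=λy, z=hλ:
  y_{n+1} = y_n + z·[3/5·y_n + 2/5·y_{n+1}] ⇒ (1 − 2/5z)y_{n+1} = (1 + 3/5z)y_n
  Hence R(z) = (1 + 3/5z)/(1 − 2/5z).

Find x<0 with |R(x)|<1.
x=-1.03: |R|=0.2705
R=−1: 1+3/5x = −1+2/5x ⇒ -1/5x=2 ⇒ x=2/(-1/5)=-10.0000
Confirm numerically:
  x=-8.178: |R|=0.91468 <1
  x=-7.449: |R|=0.87180 <1
  x=-7.146: |R|=0.85206 <1
  x=-7.072: |R|=0.84705 <1
  x=-10.594: |R|=1.02268 >1
  x=-10.279: |R|=1.01092 >1
  x=-10.265: |R|=1.01038 >1
Stable set (-10.0000, 0).

(-10.0000,0); λ=-5 ⇒ h* = (10)/5 = 2.0000.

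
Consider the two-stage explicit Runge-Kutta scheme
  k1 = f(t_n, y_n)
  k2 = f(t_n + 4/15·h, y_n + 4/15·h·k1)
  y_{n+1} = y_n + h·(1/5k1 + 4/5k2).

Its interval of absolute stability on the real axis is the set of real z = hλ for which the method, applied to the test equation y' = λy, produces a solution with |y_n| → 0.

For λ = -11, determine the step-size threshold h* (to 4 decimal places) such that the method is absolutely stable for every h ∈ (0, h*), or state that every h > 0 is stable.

Test eqn y'=λy, z=hλ:
  k1=λy_n ⇒ h·k1=z·y_n;  k2=λ(1+4/15z)y_n ⇒ h·k2=z(1+4/15z)y_n
  y_{n+1}/y_n = 1 + 1/5z + 4/5z(1+4/15z) = 1 + z + 16/75z²
  so R(z) = 1 + z + 16/75z².

Solve |R(x)|<1 on ℝ⁻.
x=-0.47: |R|=0.5771
R=1: x+16/75x²=0 ⇒ x=−75/16=-4.6875; min R=1−1/(4·16/75)=-0.1719>−1
Confirm numerically:
  x=-3.676: |R|=0.20677 <1
  x=-3.579: |R|=0.15364 <1
  x=-2.881: |R|=0.11030 <1
  x=-2.348: |R|=0.17187 <1
  x=-5.225: |R|=1.59913 >1
  x=-5.125: |R|=1.47833 >1
So |R|<1 on (-4.6875, 0).

(-4.6875,0); λ=-11 ⇒ h* = (75/16)/11 = 0.4261.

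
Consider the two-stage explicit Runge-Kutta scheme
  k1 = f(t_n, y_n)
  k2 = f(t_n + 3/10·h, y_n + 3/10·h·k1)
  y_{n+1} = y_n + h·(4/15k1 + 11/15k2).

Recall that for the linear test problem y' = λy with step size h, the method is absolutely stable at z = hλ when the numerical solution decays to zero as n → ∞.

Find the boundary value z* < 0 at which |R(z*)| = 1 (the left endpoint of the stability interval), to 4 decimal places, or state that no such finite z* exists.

Test eqn y'=λy, z=hλ:
  k1=λy_n ⇒ h·k1=z·y_n;  k2=λ(1+3/10z)y_n ⇒ h·k2=z(1+3/10z)y_n
  y_{n+1}/y_n = 1 + 4/15z + 11/15z(1+3/10z) = 1 + z + 11/50z²
  ⇒ R(z) = 1 + z + 11/50z².

Boundary: |R(x)|=1, x<0.
x=-1.61: |R|=0.0397
R=1: x+11/50x²=0 ⇒ x=−50/11=-4.5455; min R=1−1/(4·11/50)=-0.1364>−1
Confirm numerically:
  x=-2.906: |R|=0.04814 <1
  x=-2.554: |R|=0.11896 <1
  x=-2.474: |R|=0.12745 <1
  x=-4.828: |R|=1.30011 >1
  x=-4.772: |R|=1.23784 >1
  x=-4.671: |R|=1.12901 >1
Stable set (-4.5455, 0).

z* = -4.5455.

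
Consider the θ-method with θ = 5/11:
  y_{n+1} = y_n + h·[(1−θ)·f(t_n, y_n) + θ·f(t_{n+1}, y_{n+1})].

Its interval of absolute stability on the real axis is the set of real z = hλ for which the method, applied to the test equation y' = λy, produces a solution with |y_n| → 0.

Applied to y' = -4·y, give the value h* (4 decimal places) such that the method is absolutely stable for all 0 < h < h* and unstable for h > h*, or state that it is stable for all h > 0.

(-22.0000,0); λ=-4 ⇒ h* = (22)/4 = 5.5000.

On y'=λy, z=hλ:
  y_{n+1} = y_n + z·[6/11·y_n + 5/11·y_{n+1}] ⇒ (1 − 5/11z)y_{n+1} = (1 + 6/11z)y_n
  Hence R(z) = (1 + 6/11z)/(1 − 5/11z).

Boundary: |R(x)|=1, x<0.
x=-1.48: |R|=0.1152
R=−1: 1+6/11x = −1+5/11x ⇒ -1/11x=2 ⇒ x=2/(-1/11)=-22.0000
Confirm numerically:
  x=-20.497: |R|=0.98676 <1
  x=-11.962: |R|=0.85824 <1
  x=-9.986: |R|=0.80282 <1
  x=-22.531: |R|=1.00429 >1
  x=-22.358: |R|=1.00292 >1
  x=-22.310: |R|=1.00253 >1
Stable set (-22.0000, 0).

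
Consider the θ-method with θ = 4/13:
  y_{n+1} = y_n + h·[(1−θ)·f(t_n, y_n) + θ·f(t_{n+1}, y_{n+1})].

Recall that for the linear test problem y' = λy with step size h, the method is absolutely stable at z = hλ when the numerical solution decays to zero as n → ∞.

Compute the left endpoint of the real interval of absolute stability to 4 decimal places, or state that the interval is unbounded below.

z* = -5.2000.

On y'=λy, z=hλ:
  y_{n+1} = y_n + z·[9/13·y_n + 4/13·y_{n+1}] ⇒ (1 − 4/13z)y_{n+1} = (1 + 9/13z)y_n
  Hence R(z) = (1 + 9/13z)/(1 − 4/13z).

Solve |R(x)|<1 on ℝ⁻.
x=-1.14: |R|=0.1560
R=−1: 1+9/13x = −1+4/13x ⇒ -5/13x=2 ⇒ x=2/(-5/13)=-5.2000
Confirm numerically:
  x=-5.123: |R|=0.98850 <1
  x=-4.873: |R|=0.94968 <1
  x=-4.432: |R|=0.87503 <1
  x=-4.065: |R|=0.80605 <1
  x=-5.541: |R|=1.04849 >1
  x=-5.478: |R|=1.03981 >1
Stable set (-5.2000, 0).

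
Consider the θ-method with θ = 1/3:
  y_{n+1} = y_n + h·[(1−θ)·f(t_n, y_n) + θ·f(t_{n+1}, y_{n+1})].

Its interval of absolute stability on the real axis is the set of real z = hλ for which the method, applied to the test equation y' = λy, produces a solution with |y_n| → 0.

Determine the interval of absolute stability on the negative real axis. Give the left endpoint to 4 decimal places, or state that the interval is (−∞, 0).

Test eqn y'=λy, z=hλ:
  y_{n+1} = y_n + z·[2/3·y_n + 1/3·y_{n+1}] ⇒ (1 − 1/3z)y_{n+1} = (1 + 2/3z)y_n
  Hence R(z) = (1 + 2/3z)/(1 − 1/3z).

Need |R(x)|<1, x<0.
x=-1.66: |R|=0.0687
R=−1: 1+2/3x = −1+1/3x ⇒ -1/3x=2 ⇒ x=2/(-1/3)=-6.0000
Confirm numerically:
  x=-5.051: |R|=0.88213 <1
  x=-4.039: |R|=0.72141 <1
  x=-2.440: |R|=0.34559 <1
  x=-6.309: |R|=1.03319 >1
  x=-6.214: |R|=1.02323 >1
  x=-6.132: |R|=1.01445 >1
Stable set (-6.0000, 0).

(-6.0000, 0).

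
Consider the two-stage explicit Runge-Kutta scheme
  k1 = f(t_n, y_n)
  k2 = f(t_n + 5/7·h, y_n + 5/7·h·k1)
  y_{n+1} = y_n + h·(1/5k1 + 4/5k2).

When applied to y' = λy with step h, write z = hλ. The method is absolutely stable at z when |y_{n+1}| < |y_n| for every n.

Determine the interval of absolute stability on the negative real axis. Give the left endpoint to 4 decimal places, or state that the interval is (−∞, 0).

(-1.7500, 0).

With y'=λy (z=hλ):
  k1=λy_n ⇒ h·k1=z·y_n;  k2=λ(1+5/7z)y_n ⇒ h·k2=z(1+5/7z)y_n
  y_{n+1}/y_n = 1 + 1/5z + 4/5z(1+5/7z) = 1 + z + 4/7z²
  so R(z) = 1 + z + 4/7z².

Solve |R(x)|<1 on ℝ⁻.
x=-1.02: |R|=0.5745
R=1: x+4/7x²=0 ⇒ x=−7/4=-1.7500; min R=1−1/(4·4/7)=0.5625>−1
Confirm numerically:
  x=-1.071: |R|=0.58445 <1
  x=-1.037: |R|=0.57750 <1
  x=-0.797: |R|=0.56598 <1
  x=-0.748: |R|=0.57172 <1
  x=-2.253: |R|=1.64758 >1
  x=-2.192: |R|=1.55364 >1
Stable set (-1.7500, 0).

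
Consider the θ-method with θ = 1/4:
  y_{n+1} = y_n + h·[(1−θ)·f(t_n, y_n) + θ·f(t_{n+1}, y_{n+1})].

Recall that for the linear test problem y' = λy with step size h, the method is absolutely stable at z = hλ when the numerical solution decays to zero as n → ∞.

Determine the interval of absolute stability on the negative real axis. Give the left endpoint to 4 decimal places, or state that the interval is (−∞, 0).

With y'=λy (z=hλ):
  y_{n+1} = y_n + z·[3/4·y_n + 1/4·y_{n+1}] ⇒ (1 − 1/4z)y_{n+1} = (1 + 3/4z)y_n
  Hence R(z) = (1 + 3/4z)/(1 − 1/4z).

Solve |R(x)|<1 on ℝ⁻.
x=-1.58: |R|=0.1326
R=−1: 1+3/4x = −1+1/4x ⇒ -1/2x=2 ⇒ x=2/(-1/2)=-4.0000
Confirm numerically:
  x=-3.149: |R|=0.76192 <1
  x=-3.093: |R|=0.74425 <1
  x=-3.066: |R|=0.73564 <1
  x=-2.284: |R|=0.45385 <1
  x=-4.525: |R|=1.12317 >1
  x=-4.319: |R|=1.07669 >1
Stable set (-4.0000, 0).

z∈(-4.0000,0).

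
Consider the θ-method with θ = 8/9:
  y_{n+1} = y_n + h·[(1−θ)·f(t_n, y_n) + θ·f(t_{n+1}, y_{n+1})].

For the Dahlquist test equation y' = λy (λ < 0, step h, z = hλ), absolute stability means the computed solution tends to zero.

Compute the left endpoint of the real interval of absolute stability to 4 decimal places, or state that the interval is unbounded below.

With y'=λy (z=hλ):
  y_{n+1} = y_n + z·[1/9·y_n + 8/9·y_{n+1}] ⇒ (1 − 8/9z)y_{n+1} = (1 + 1/9z)y_n
  R(z) = (1 + 1/9z)/(1 − 8/9z).

Find x<0 with |R(x)|<1.
x=-0.44: |R|=0.6837
x=-2: |R|=0.2800
x=-10: |R|=0.0112
x=-100: |R|=0.1125
θ=8/9≥1/2 ⇒ |1+1/9x|<|1−8/9x| ∀x<0 ⇒ interval (−∞,0).

(−∞, 0) — no finite endpoint.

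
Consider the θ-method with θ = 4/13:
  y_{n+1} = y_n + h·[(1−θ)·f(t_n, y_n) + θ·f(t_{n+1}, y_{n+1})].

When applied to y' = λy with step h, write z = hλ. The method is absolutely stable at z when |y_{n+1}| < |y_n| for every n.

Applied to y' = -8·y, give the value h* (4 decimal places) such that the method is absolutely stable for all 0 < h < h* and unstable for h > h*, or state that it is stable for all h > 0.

(-5.2000,0); λ=-8 ⇒ h* = (26/5)/8 = 0.6500.

On y'=λy, z=hλ:
  y_{n+1} = y_n + z·[9/13·y_n + 4/13·y_{n+1}] ⇒ (1 − 4/13z)y_{n+1} = (1 + 9/13z)y_n
  ⇒ R(z) = (1 + 9/13z)/(1 − 4/13z).

Need |R(x)|<1, x<0.
x=-0.4: |R|=0.6438
R=−1: 1+9/13x = −1+4/13x ⇒ -5/13x=2 ⇒ x=2/(-5/13)=-5.2000
Confirm numerically:
  x=-3.867: |R|=0.76588 <1
  x=-3.460: |R|=0.67586 <1
  x=-3.236: |R|=0.62149 <1
  x=-2.315: |R|=0.35198 <1
  x=-5.616: |R|=1.05865 >1
  x=-5.365: |R|=1.02394 >1
Interval (-5.2000, 0).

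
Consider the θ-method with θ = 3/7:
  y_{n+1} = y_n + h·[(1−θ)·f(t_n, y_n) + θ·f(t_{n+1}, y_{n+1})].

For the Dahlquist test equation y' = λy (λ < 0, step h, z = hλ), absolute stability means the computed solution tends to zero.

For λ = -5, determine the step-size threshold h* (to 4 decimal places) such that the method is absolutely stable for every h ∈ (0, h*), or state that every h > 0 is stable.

With y'=λy (z=hλ):
  y_{n+1} = y_n + z·[4/7·y_n + 3/7·y_{n+1}] ⇒ (1 − 3/7z)y_{n+1} = (1 + 4/7z)y_n
  Hence R(z) = (1 + 4/7z)/(1 − 3/7z).

Find x<0 with |R(x)|<1.
x=-1.04: |R|=0.2806
R=−1: 1+4/7x = −1+3/7x ⇒ -1/7x=2 ⇒ x=2/(-1/7)=-14.0000
Confirm numerically:
  x=-12.697: |R|=0.97110 <1
  x=-10.867: |R|=0.92089 <1
  x=-5.957: |R|=0.67661 <1
  x=-14.313: |R|=1.00627 >1
  x=-14.239: |R|=1.00481 >1
  x=-14.040: |R|=1.00081 >1
Stable set (-14.0000, 0).

(-14.0000,0); λ=-5 ⇒ h* = (14)/5 = 2.8000.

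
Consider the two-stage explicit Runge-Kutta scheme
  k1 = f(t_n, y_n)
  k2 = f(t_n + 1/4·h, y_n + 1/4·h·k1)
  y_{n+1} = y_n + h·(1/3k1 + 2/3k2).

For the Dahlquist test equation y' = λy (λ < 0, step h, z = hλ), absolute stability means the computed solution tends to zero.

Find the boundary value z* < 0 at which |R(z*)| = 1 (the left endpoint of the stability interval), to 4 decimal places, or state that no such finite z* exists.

With y'=λy (z=hλ):
  k1=λy_n ⇒ h·k1=z·y_n;  k2=λ(1+1/4z)y_n ⇒ h·k2=z(1+1/4z)y_n
  y_{n+1}/y_n = 1 + 1/3z + 2/3z(1+1/4z) = 1 + z + 1/6z²
  ⇒ R(z) = 1 + z + 1/6z².

Solve |R(x)|<1 on ℝ⁻.
x=-1.46: |R|=0.1047
R=1: x+1/6x²=0 ⇒ x=−6=-6.0000; min R=1−1/(4·1/6)=-0.5000>−1
Confirm numerically:
  x=-5.343: |R|=0.41494 <1
  x=-4.723: |R|=0.00521 <1
  x=-4.481: |R|=0.13444 <1
  x=-6.555: |R|=1.60634 >1
  x=-6.512: |R|=1.55569 >1
  x=-6.102: |R|=1.10373 >1
So |R|<1 on (-6.0000, 0).

z* = -6.0000.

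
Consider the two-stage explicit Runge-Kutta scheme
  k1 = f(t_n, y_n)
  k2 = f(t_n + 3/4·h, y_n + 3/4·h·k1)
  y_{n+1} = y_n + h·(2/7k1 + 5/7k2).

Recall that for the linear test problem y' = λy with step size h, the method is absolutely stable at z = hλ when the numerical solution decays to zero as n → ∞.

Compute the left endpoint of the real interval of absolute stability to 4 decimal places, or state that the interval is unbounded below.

left endpoint -1.8667.

Test eqn y'=λy, z=hλ:
  k1=λy_n ⇒ h·k1=z·y_n;  k2=λ(1+3/4z)y_n ⇒ h·k2=z(1+3/4z)y_n
  y_{n+1}/y_n = 1 + 2/7z + 5/7z(1+3/4z) = 1 + z + 15/28z²
  ⇒ R(z) = 1 + z + 15/28z².

Need |R(x)|<1, x<0.
x=-0.83: |R|=0.5391
R=1: x+15/28x²=0 ⇒ x=−28/15=-1.8667; min R=1−1/(4·15/28)=0.5333>−1
Confirm numerically:
  x=-1.417: |R|=0.65865 <1
  x=-1.250: |R|=0.58705 <1
  x=-1.234: |R|=0.58176 <1
  x=-2.098: |R|=1.26000 >1
  x=-1.948: |R|=1.08488 >1
  x=-1.940: |R|=1.07621 >1
Interval (-1.8667, 0).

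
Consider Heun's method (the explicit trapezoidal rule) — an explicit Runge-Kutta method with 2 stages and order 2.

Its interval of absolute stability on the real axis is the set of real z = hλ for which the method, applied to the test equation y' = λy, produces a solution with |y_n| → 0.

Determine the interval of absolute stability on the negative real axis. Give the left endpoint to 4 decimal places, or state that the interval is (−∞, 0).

(-2.0000, 0).

Test eqn y'=λy, z=hλ:
  order 2, 2-stage ⇒ R(z)=1+z+z^2/2
  (e.g. R(-1.54)=0.64580, |R|=0.64580)

Need |R(x)|<1, x<0.
x=-1.54: |R|=0.6458
|R(-1.34)|=0.5578 |R(-1.02)|=0.5002 |R(-0.88)|=0.5072
Bisect:
  x_lo=-2.8041 |R|=2.1273  x_hi=-0.1145 |R|=0.8920
  mid=-1.45931 |R|=0.60548 →hi
  mid=-2.13169 |R|=1.14036 →lo
  mid=-1.79550 |R|=0.81641 →hi
  mid=-1.96359 |R|=0.96426 →hi
  mid=-2.04764 |R|=1.04878 →lo
  mid=-2.00562 |R|=1.00563 →lo
  mid=-1.98461 |R|=0.98472 →hi
  mid=-1.99511 |R|=0.99512 →hi
  ...
  [-2.00004,-1.99987] ⇒ x*=-2.0000
So |R|<1 on (-2.0000, 0).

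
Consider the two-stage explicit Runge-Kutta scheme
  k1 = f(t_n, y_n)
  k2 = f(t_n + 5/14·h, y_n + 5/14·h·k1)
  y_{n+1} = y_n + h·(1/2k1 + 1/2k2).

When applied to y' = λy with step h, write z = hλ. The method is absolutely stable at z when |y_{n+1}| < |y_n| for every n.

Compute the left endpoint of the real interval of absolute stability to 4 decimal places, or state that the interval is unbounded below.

left endpoint -5.6000.

On y'=λy, z=hλ:
  k1=λy_n ⇒ h·k1=z·y_n;  k2=λ(1+5/14z)y_n ⇒ h·k2=z(1+5/14z)y_n
  y_{n+1}/y_n = 1 + 1/2z + 1/2z(1+5/14z) = 1 + z + 5/28z²
  Hence R(z) = 1 + z + 5/28z².

Solve |R(x)|<1 on ℝ⁻.
x=-1.79: |R|=0.2178
R=1: x+5/28x²=0 ⇒ x=−28/5=-5.6000; min R=1−1/(4·5/28)=-0.4000>−1
Confirm numerically:
  x=-4.825: |R|=0.33225 <1
  x=-3.868: |R|=0.19632 <1
  x=-2.585: |R|=0.39175 <1
  x=-5.977: |R|=1.40238 >1
  x=-5.673: |R|=1.07395 >1
Stable set (-5.6000, 0).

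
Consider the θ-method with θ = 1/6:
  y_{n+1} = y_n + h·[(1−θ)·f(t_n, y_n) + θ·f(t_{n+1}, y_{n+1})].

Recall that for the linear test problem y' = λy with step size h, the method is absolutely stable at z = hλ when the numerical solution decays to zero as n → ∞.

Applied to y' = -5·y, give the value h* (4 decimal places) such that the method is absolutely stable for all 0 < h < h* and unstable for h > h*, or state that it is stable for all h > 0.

(-3.0000,0); λ=-5 ⇒ h* = (3)/5 = 0.6000.

On y'=λy, z=hλ:
  y_{n+1} = y_n + z·[5/6·y_n + 1/6·y_{n+1}] ⇒ (1 − 1/6z)y_{n+1} = (1 + 5/6z)y_n
  so R(z) = (1 + 5/6z)/(1 − 1/6z).

Boundary: |R(x)|=1, x<0.
x=-0.95: |R|=0.1799
R=−1: 1+5/6x = −1+1/6x ⇒ -2/3x=2 ⇒ x=2/(-2/3)=-3.0000
Confirm numerically:
  x=-2.917: |R|=0.96277 <1
  x=-2.593: |R|=0.81054 <1
  x=-2.399: |R|=0.71378 <1
  x=-1.521: |R|=0.21340 <1
  x=-3.452: |R|=1.19128 >1
  x=-3.387: |R|=1.16491 >1
  x=-3.337: |R|=1.14437 >1
Stable set (-3.0000, 0).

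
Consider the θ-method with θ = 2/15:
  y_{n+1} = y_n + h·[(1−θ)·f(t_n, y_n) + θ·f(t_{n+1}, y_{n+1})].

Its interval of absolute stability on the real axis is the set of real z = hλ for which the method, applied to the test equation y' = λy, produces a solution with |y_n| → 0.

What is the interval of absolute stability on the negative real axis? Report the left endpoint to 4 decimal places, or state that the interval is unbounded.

(-2.7273, 0).

Set f=λy, z=hλ:
  y_{n+1} = y_n + z·[13/15·y_n + 2/15·y_{n+1}] ⇒ (1 − 2/15z)y_{n+1} = (1 + 13/15z)y_n
  R(z) = (1 + 13/15z)/(1 − 2/15z).

Solve |R(x)|<1 on ℝ⁻.
x=-1.4: |R|=0.1798
R=−1: 1+13/15x = −1+2/15x ⇒ -11/15x=2 ⇒ x=2/(-11/15)=-2.7273
Confirm numerically:
  x=-2.686: |R|=0.97771 <1
  x=-2.192: |R|=0.69624 <1
  x=-2.157: |R|=0.67521 <1
  x=-1.731: |R|=0.40640 <1
  x=-3.224: |R|=1.25476 >1
  x=-2.922: |R|=1.10276 >1
So |R|<1 on (-2.7273, 0).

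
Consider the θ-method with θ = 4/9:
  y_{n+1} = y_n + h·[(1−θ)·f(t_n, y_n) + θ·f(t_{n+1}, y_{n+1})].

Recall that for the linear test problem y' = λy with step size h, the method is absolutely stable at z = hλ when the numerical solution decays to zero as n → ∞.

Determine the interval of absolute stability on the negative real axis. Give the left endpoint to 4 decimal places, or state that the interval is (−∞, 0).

Set f=λy, z=hλ:
  y_{n+1} = y_n + z·[5/9·y_n + 4/9·y_{n+1}] ⇒ (1 − 4/9z)y_{n+1} = (1 + 5/9z)y_n
  Hence R(z) = (1 + 5/9z)/(1 − 4/9z).

Find x<0 with |R(x)|<1.
x=-0.47: |R|=0.6112
R=−1: 1+5/9x = −1+4/9x ⇒ -1/9x=2 ⇒ x=2/(-1/9)=-18.0000
Confirm numerically:
  x=-12.924: |R|=0.91637 <1
  x=-11.851: |R|=0.89098 <1
  x=-11.378: |R|=0.87852 <1
  x=-18.534: |R|=1.00642 >1
  x=-18.356: |R|=1.00432 >1
Stable set (-18.0000, 0).

(-18.0000, 0).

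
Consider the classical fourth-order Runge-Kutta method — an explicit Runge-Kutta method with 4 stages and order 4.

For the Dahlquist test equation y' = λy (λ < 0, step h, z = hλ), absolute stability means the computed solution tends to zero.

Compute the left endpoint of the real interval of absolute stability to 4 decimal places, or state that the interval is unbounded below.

With y'=λy (z=hλ):
  order 4, 4-stage ⇒ R(z)=1+z+z^2/2+z^3/6+z^4/24
  (e.g. R(-0.52)=0.59481, |R|=0.59481)

Boundary: |R(x)|=1, x<0.
x=-0.52: |R|=0.5948
|R(-2.82)|=1.0536 |R(-1.5)|=0.2734 |R(-1.04)|=0.3621
Bisect:
  x_lo=-3.5774 |R|=3.0152  x_hi=-0.1160 |R|=0.8904
  mid=-1.84670 |R|=0.29341 →hi
  mid=-2.71204 |R|=0.89505 →hi
  mid=-3.14471 |R|=1.69161 →lo
  mid=-2.92837 |R|=1.23803 →lo
  mid=-2.82020 |R|=1.05392 →lo
  mid=-2.76612 |R|=0.97148 →hi
  mid=-2.79316 |R|=1.01193 →lo
  mid=-2.77964 |R|=0.99151 →hi
  mid=-2.78640 |R|=1.00167 →lo
  mid=-2.78302 |R|=0.99658 →hi
  ...
  [-2.78535,-2.78513] ⇒ x*=-2.7853
Stable set (-2.7853, 0).

z* = -2.7853.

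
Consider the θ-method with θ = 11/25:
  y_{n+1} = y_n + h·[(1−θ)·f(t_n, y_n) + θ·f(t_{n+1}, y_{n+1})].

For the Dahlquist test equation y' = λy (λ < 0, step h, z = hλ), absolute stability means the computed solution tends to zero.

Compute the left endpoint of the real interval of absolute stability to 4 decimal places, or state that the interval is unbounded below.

With y'=λy (z=hλ):
  y_{n+1} = y_n + z·[14/25·y_n + 11/25·y_{n+1}] ⇒ (1 − 11/25z)y_{n+1} = (1 + 14/25z)y_n
  R(z) = (1 + 14/25z)/(1 − 11/25z).

Boundary: |R(x)|=1, x<0.
x=-1.61: |R|=0.0576
R=−1: 1+14/25x = −1+11/25x ⇒ -3/25x=2 ⇒ x=2/(-3/25)=-16.6667
Confirm numerically:
  x=-14.865: |R|=0.97133 <1
  x=-12.396: |R|=0.92060 <1
  x=-11.404: |R|=0.89506 <1
  x=-17.189: |R|=1.00732 >1
  x=-17.124: |R|=1.00643 >1
Interval (-16.6667, 0).

left endpoint -16.6667.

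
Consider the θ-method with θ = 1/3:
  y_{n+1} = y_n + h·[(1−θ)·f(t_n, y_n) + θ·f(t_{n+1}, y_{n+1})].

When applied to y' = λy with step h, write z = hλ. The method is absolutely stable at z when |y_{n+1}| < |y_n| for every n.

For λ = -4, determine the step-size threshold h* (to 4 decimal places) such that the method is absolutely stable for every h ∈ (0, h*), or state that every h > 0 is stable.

With y'=λy (z=hλ):
  y_{n+1} = y_n + z·[2/3·y_n + 1/3·y_{n+1}] ⇒ (1 − 1/3z)y_{n+1} = (1 + 2/3z)y_n
  Hence R(z) = (1 + 2/3z)/(1 − 1/3z).

Find x<0 with |R(x)|<1.
x=-0.37: |R|=0.6706
R=−1: 1+2/3x = −1+1/3x ⇒ -1/3x=2 ⇒ x=2/(-1/3)=-6.0000
Confirm numerically:
  x=-4.372: |R|=0.77916 <1
  x=-3.881: |R|=0.69205 <1
  x=-2.908: |R|=0.47664 <1
  x=-6.524: |R|=1.05502 >1
  x=-6.455: |R|=1.04812 >1
  x=-6.288: |R|=1.03101 >1
Stable set (-6.0000, 0).

(-6.0000,0); λ=-4 ⇒ h* = (6)/4 = 1.5000.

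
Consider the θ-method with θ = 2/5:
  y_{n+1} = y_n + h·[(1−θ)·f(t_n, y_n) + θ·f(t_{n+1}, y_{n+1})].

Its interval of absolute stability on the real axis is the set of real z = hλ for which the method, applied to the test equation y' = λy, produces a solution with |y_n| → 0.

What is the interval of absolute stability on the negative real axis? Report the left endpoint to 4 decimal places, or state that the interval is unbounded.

Test eqn y'=λy, z=hλ:
  y_{n+1} = y_n + z·[3/5·y_n + 2/5·y_{n+1}] ⇒ (1 − 2/5z)y_{n+1} = (1 + 3/5z)y_n
  R(z) = (1 + 3/5z)/(1 − 2/5z).

Need |R(x)|<1, x<0.
x=-0.49: |R|=0.5903
R=−1: 1+3/5x = −1+2/5x ⇒ -1/5x=2 ⇒ x=2/(-1/5)=-10.0000
Confirm numerically:
  x=-9.958: |R|=0.99831 <1
  x=-7.957: |R|=0.90231 <1
  x=-7.337: |R|=0.86464 <1
  x=-6.139: |R|=0.77654 <1
  x=-10.265: |R|=1.01038 >1
  x=-10.257: |R|=1.01007 >1
Interval (-10.0000, 0).

(-10.0000, 0).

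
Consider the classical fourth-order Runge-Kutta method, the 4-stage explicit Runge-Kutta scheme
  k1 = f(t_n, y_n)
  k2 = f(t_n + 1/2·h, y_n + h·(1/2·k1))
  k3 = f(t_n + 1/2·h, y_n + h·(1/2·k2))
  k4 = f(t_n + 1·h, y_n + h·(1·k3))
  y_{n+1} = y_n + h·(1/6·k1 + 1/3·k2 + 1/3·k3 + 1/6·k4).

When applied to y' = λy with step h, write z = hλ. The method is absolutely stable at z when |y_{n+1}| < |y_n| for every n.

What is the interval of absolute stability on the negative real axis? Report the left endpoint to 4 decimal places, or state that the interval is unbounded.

With y'=λy (z=hλ):
  order 4, 4-stage ⇒ R(z)=1+z+z^2/2+z^3/6+z^4/24
  (e.g. R(-1.54)=0.27144, |R|=0.27144)

Solve |R(x)|<1 on ℝ⁻.
x=-1.54: |R|=0.2714
|R(-2.79)|=1.0071 |R(-2.66)|=0.8270 |R(-1.6)|=0.2704
Bisect:
  x_lo=-3.3796 |R|=2.3334  x_hi=-0.2455 |R|=0.7823
  mid=-1.81253 |R|=0.28737 →hi
  mid=-2.59605 |R|=0.75021 →hi
  mid=-2.98782 |R|=1.35082 →lo
  mid=-2.79194 |R|=1.01006 →lo
  mid=-2.69400 |R|=0.87085 →hi
  mid=-2.74297 |R|=0.93804 →hi
  mid=-2.76745 |R|=0.97343 →hi
  ...
  [-2.78543,-2.78524] ⇒ x*=-2.7853
So |R|<1 on (-2.7853, 0).

z∈(-2.7853,0).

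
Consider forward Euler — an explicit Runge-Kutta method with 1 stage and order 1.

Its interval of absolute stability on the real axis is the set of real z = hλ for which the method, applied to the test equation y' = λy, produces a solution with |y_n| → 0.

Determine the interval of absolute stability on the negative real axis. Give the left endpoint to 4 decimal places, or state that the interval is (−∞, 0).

z∈(-2.0000,0).

On y'=λy, z=hλ:
  order 1, 1-stage ⇒ R(z)=1+z
  (e.g. R(-1.63)=-0.63000, |R|=0.63000)

Boundary: |R(x)|=1, x<0.
x=-1.63: |R|=0.6300
|R(-1.86)|=0.8600 |R(-1.49)|=0.4900 |R(-1.27)|=0.2700
Bisect:
  x_lo=-2.8883 |R|=1.8883  x_hi=-0.1117 |R|=0.8883
  mid=-1.49998 |R|=0.49998 →hi
  mid=-2.19414 |R|=1.19414 →lo
  mid=-1.84706 |R|=0.84706 →hi
  mid=-2.02060 |R|=1.02060 →lo
  mid=-1.93383 |R|=0.93383 →hi
  mid=-1.97722 |R|=0.97722 →hi
  mid=-1.99891 |R|=0.99891 →hi
  ...
  [-2.00010,-1.99993] ⇒ x*=-2.0000
So |R|<1 on (-2.0000, 0).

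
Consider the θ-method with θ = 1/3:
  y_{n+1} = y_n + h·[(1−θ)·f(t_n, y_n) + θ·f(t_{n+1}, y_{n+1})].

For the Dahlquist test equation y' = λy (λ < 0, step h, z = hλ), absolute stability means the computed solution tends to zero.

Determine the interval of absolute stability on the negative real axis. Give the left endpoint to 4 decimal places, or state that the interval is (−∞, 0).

Test eqn y'=λy, z=hλ:
  y_{n+1} = y_n + z·[2/3·y_n + 1/3·y_{n+1}] ⇒ (1 − 1/3z)y_{n+1} = (1 + 2/3z)y_n
  Hence R(z) = (1 + 2/3z)/(1 − 1/3z).

Boundary: |R(x)|=1, x<0.
x=-0.61: |R|=0.4931
R=−1: 1+2/3x = −1+1/3x ⇒ -1/3x=2 ⇒ x=2/(-1/3)=-6.0000
Confirm numerically:
  x=-5.899: |R|=0.98865 <1
  x=-5.510: |R|=0.94242 <1
  x=-4.859: |R|=0.85482 <1
  x=-4.239: |R|=0.75673 <1
  x=-6.155: |R|=1.01693 >1
  x=-6.085: |R|=1.00936 >1
Stable set (-6.0000, 0).

z∈(-6.0000,0).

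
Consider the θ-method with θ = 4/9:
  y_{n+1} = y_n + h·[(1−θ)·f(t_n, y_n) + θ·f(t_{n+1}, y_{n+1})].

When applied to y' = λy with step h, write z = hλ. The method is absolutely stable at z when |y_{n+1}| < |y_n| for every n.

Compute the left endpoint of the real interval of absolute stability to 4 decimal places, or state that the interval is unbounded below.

Test eqn y'=λy, z=hλ:
  y_{n+1} = y_n + z·[5/9·y_n + 4/9·y_{n+1}] ⇒ (1 − 4/9z)y_{n+1} = (1 + 5/9z)y_n
  R(z) = (1 + 5/9z)/(1 − 4/9z).

Solve |R(x)|<1 on ℝ⁻.
x=-1.78: |R|=0.0062
R=−1: 1+5/9x = −1+4/9x ⇒ -1/9x=2 ⇒ x=2/(-1/9)=-18.0000
Confirm numerically:
  x=-16.517: |R|=0.98024 <1
  x=-13.501: |R|=0.92859 <1
  x=-12.732: |R|=0.91209 <1
  x=-9.653: |R|=0.82469 <1
  x=-18.470: |R|=1.00567 >1
  x=-18.141: |R|=1.00173 >1
  x=-18.044: |R|=1.00054 >1
Interval (-18.0000, 0).

z* = -18.0000.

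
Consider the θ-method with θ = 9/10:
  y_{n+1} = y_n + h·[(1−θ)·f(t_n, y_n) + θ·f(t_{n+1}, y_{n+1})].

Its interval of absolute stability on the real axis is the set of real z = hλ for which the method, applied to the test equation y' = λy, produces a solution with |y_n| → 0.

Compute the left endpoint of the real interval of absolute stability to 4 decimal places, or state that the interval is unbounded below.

On y'=λy, z=hλ:
  y_{n+1} = y_n + z·[1/10·y_n + 9/10·y_{n+1}] ⇒ (1 − 9/10z)y_{n+1} = (1 + 1/10z)y_n
  R(z) = (1 + 1/10z)/(1 − 9/10z).

Boundary: |R(x)|=1, x<0.
x=-1.59: |R|=0.3459
x=-2: |R|=0.2857
x=-10: |R|=0.0000
x=-100: |R|=0.0989
θ=9/10≥1/2 ⇒ |1+1/10x|<|1−9/10x| ∀x<0 ⇒ unbounded interval.

unbounded; (−∞, 0).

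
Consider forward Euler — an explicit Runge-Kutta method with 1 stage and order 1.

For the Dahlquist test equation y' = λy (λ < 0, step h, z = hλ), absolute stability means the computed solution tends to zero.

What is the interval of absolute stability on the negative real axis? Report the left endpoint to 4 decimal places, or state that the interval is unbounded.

(-2.0000, 0).

Test eqn y'=λy, z=hλ:
  order 1, 1-stage ⇒ R(z)=1+z
  (e.g. R(-1.35)=-0.35000, |R|=0.35000)

Solve |R(x)|<1 on ℝ⁻.
x=-1.35: |R|=0.3500
|R(-2.01)|=1.0100 |R(-2)|=1.0000 |R(-0.98)|=0.0200
Bisect:
  x_lo=-2.5968 |R|=1.5968  x_hi=-0.1679 |R|=0.8321
  mid=-1.38237 |R|=0.38237 →hi
  mid=-1.98960 |R|=0.98960 →hi
  mid=-2.29321 |R|=1.29321 →lo
  mid=-2.14140 |R|=1.14140 →lo
  mid=-2.06550 |R|=1.06550 →lo
  mid=-2.02755 |R|=1.02755 →lo
  mid=-2.00857 |R|=1.00857 →lo
  mid=-1.99908 |R|=0.99908 →hi
  mid=-2.00383 |R|=1.00383 →lo
  mid=-2.00146 |R|=1.00146 →lo
  ...
  [-2.00012,-1.99997] ⇒ x*=-2.0000
Stable set (-2.0000, 0).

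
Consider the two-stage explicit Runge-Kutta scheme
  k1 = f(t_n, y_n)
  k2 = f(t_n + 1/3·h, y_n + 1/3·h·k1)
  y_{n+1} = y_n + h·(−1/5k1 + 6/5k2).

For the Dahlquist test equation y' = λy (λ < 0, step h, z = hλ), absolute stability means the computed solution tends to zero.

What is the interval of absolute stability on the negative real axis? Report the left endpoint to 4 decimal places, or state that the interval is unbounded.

z∈(-2.5000,0).

With y'=λy (z=hλ):
  k1=λy_n ⇒ h·k1=z·y_n;  k2=λ(1+1/3z)y_n ⇒ h·k2=z(1+1/3z)y_n
  y_{n+1}/y_n = 1 − 1/5z + 6/5z(1+1/3z) = 1 + z + 2/5z²
  ⇒ R(z) = 1 + z + 2/5z².

Find x<0 with |R(x)|<1.
x=-0.47: |R|=0.6184
R=1: x+2/5x²=0 ⇒ x=−5/2=-2.5000; min R=1−1/(4·2/5)=0.3750>−1
Confirm numerically:
  x=-2.156: |R|=0.70333 <1
  x=-2.057: |R|=0.63550 <1
  x=-1.851: |R|=0.51948 <1
  x=-1.125: |R|=0.38125 <1
  x=-2.929: |R|=1.50262 >1
  x=-2.757: |R|=1.28342 >1
  x=-2.730: |R|=1.25116 >1
So |R|<1 on (-2.5000, 0).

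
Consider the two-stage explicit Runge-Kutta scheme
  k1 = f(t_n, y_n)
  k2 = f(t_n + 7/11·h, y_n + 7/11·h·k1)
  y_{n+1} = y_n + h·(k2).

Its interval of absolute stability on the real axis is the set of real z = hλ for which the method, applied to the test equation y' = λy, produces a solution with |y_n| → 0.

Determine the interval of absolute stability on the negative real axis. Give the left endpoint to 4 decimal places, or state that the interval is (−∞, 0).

With y'=λy (z=hλ):
  k1=λy_n ⇒ h·k1=z·y_n;  k2=λ(1+7/11z)y_n ⇒ h·k2=z(1+7/11z)y_n
  y_{n+1}/y_n = 1 + z(1+7/11z) = 1 + z + 7/11z²
  Hence R(z) = 1 + z + 7/11z².

Solve |R(x)|<1 on ℝ⁻.
x=-1.09: |R|=0.6661
R=1: x+7/11x²=0 ⇒ x=−11/7=-1.5714; min R=1−1/(4·7/11)=0.6071>−1
Confirm numerically:
  x=-1.419: |R|=0.86236 <1
  x=-1.371: |R|=0.82514 <1
  x=-0.976: |R|=0.63018 <1
  x=-1.943: |R|=1.45943 >1
  x=-1.925: |R|=1.43313 >1
  x=-1.882: |R|=1.37195 >1
Stable set (-1.5714, 0).

(-1.5714, 0).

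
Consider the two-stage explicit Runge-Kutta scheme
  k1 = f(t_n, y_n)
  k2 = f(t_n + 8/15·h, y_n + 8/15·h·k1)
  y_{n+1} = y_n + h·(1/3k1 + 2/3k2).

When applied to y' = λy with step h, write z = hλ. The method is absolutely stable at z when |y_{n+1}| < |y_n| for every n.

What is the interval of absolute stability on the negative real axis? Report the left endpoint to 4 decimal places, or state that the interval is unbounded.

(-2.8125, 0).

On y'=λy, z=hλ:
  k1=λy_n ⇒ h·k1=z·y_n;  k2=λ(1+8/15z)y_n ⇒ h·k2=z(1+8/15z)y_n
  y_{n+1}/y_n = 1 + 1/3z + 2/3z(1+8/15z) = 1 + z + 16/45z²
  Hence R(z) = 1 + z + 16/45z².

Solve |R(x)|<1 on ℝ⁻.
x=-1.2: |R|=0.3120
R=1: x+16/45x²=0 ⇒ x=−45/16=-2.8125; min R=1−1/(4·16/45)=0.2969>−1
Confirm numerically:
  x=-2.747: |R|=0.93603 <1
  x=-2.463: |R|=0.69393 <1
  x=-2.334: |R|=0.60291 <1
  x=-2.957: |R|=1.15192 >1
  x=-2.903: |R|=1.09341 >1
Interval (-2.8125, 0).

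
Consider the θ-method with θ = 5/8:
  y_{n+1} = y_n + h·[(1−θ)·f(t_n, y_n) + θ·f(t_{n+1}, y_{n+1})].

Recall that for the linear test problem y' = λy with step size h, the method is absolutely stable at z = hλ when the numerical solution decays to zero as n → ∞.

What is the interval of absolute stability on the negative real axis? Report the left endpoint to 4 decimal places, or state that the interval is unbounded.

With y'=λy (z=hλ):
  y_{n+1} = y_n + z·[3/8·y_n + 5/8·y_{n+1}] ⇒ (1 − 5/8z)y_{n+1} = (1 + 3/8z)y_n
  Hence R(z) = (1 + 3/8z)/(1 − 5/8z).

Boundary: |R(x)|=1, x<0.
x=-0.92: |R|=0.4159
x=-2: |R|=0.1111
x=-10: |R|=0.3793
x=-100: |R|=0.5748
θ=5/8≥1/2 ⇒ |1+3/8x|<|1−5/8x| ∀x<0 ⇒ stable on all of ℝ⁻.

unbounded; (−∞, 0).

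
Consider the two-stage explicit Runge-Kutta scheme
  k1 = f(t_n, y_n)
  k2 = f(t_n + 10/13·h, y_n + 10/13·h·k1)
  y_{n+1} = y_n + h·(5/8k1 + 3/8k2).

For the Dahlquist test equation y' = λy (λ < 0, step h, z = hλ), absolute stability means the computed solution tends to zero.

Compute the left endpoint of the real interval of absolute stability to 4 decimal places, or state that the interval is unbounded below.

left endpoint -3.4667.

On y'=λy, z=hλ:
  k1=λy_n ⇒ h·k1=z·y_n;  k2=λ(1+10/13z)y_n ⇒ h·k2=z(1+10/13z)y_n
  y_{n+1}/y_n = 1 + 5/8z + 3/8z(1+10/13z) = 1 + z + 15/52z²
  Hence R(z) = 1 + z + 15/52z².

Find x<0 with |R(x)|<1.
x=-1.23: |R|=0.2064
R=1: x+15/52x²=0 ⇒ x=−52/15=-3.4667; min R=1−1/(4·15/52)=0.1333>−1
Confirm numerically:
  x=-2.057: |R|=0.16355 <1
  x=-2.026: |R|=0.15804 <1
  x=-1.988: |R|=0.15204 <1
  x=-1.853: |R|=0.13746 <1
  x=-4.014: |R|=1.63375 >1
  x=-3.960: |R|=1.56354 >1
  x=-3.571: |R|=1.10747 >1
Stable set (-3.4667, 0).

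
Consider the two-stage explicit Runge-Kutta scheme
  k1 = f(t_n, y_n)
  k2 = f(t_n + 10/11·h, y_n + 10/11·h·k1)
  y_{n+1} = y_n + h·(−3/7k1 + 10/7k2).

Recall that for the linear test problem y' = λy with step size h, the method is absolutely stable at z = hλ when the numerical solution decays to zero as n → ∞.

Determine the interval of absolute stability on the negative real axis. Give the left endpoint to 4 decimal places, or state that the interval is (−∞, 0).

(-0.7700, 0).

On y'=λy, z=hλ:
  k1=λy_n ⇒ h·k1=z·y_n;  k2=λ(1+10/11z)y_n ⇒ h·k2=z(1+10/11z)y_n
  y_{n+1}/y_n = 1 − 3/7z + 10/7z(1+10/11z) = 1 + z + 100/77z²
  ⇒ R(z) = 1 + z + 100/77z².

Solve |R(x)|<1 on ℝ⁻.
x=-1.29: |R|=1.8712
R=1: x+100/77x²=0 ⇒ x=−77/100=-0.7700; min R=1−1/(4·100/77)=0.8075>−1
Confirm numerically:
  x=-0.647: |R|=0.89665 <1
  x=-0.535: |R|=0.83672 <1
  x=-0.331: |R|=0.81129 <1
  x=-0.317: |R|=0.81351 <1
  x=-1.171: |R|=1.60983 >1
  x=-1.157: |R|=1.58151 >1
  x=-1.068: |R|=1.41333 >1
Stable set (-0.7700, 0).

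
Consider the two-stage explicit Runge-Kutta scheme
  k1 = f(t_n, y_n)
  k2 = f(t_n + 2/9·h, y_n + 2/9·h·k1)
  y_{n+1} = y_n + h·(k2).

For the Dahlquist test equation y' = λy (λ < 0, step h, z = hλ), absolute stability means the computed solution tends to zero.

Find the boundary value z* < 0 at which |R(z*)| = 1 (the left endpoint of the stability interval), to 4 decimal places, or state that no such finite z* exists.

left endpoint -4.5000.

Set f=λy, z=hλ:
  k1=λy_n ⇒ h·k1=z·y_n;  k2=λ(1+2/9z)y_n ⇒ h·k2=z(1+2/9z)y_n
  y_{n+1}/y_n = 1 + z(1+2/9z) = 1 + z + 2/9z²
  so R(z) = 1 + z + 2/9z².

Find x<0 with |R(x)|<1.
x=-1.05: |R|=0.1950
R=1: x+2/9x²=0 ⇒ x=−9/2=-4.5000; min R=1−1/(4·2/9)=-0.1250>−1
Confirm numerically:
  x=-4.367: |R|=0.87093 <1
  x=-3.943: |R|=0.51194 <1
  x=-2.711: |R|=0.07777 <1
  x=-4.799: |R|=1.31887 >1
  x=-4.617: |R|=1.12004 >1
Interval (-4.5000, 0).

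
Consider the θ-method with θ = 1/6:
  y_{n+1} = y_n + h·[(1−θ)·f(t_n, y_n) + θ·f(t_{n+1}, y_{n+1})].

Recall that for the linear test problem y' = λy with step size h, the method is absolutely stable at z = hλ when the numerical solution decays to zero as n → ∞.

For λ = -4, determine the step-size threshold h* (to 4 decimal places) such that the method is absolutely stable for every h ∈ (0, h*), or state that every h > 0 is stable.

(-3.0000,0); λ=-4 ⇒ h* = (3)/4 = 0.7500.

Test eqn y'=λy, z=hλ:
  y_{n+1} = y_n + z·[5/6·y_n + 1/6·y_{n+1}] ⇒ (1 − 1/6z)y_{n+1} = (1 + 5/6z)y_n
  ⇒ R(z) = (1 + 5/6z)/(1 − 1/6z).

Boundary: |R(x)|=1, x<0.
x=-0.71: |R|=0.3651
R=−1: 1+5/6x = −1+1/6x ⇒ -2/3x=2 ⇒ x=2/(-2/3)=-3.0000
Confirm numerically:
  x=-2.852: |R|=0.93312 <1
  x=-2.588: |R|=0.80810 <1
  x=-2.034: |R|=0.51904 <1
  x=-3.599: |R|=1.24961 >1
  x=-3.234: |R|=1.10136 >1
So |R|<1 on (-3.0000, 0).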